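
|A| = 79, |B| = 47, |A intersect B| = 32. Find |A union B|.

|A union B| = |A| + |B| - |A intersect B| = 79 + 47 - 32.

Final answer: 94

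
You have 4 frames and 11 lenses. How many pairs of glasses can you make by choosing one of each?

By the multiplication principle: 4 x 11.

Final answer: 44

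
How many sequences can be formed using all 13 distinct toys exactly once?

The number of ways to arrange 13 distinct objects is 13!.

Final answer: 13! = 6227020800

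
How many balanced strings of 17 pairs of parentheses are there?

This is a standard Catalan-number count: the answer is C_n. Here n = 17 (pairs).
Using C_0 = 1 and C_(k+1) = C_k x 2(2k+1)/(k+2), build up term by term: C_1=1, C_2=2, C_3=5, C_4=14, C_5=42, C_6=132, C_7=429, C_8=1430, C_9=4862, C_10=16796, C_11=58786, C_12=208012, C_13=742900, C_14=2674440, C_15=9694845, C_16=35357670, C_17=129644790.

Final answer: C_{17} = 129644790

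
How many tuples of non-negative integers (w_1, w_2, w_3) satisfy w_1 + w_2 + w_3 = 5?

Stars and bars with 5 stars and 2 bars:
C(5+3-1, 3-1) = C(7,2).

Final answer: C(7,2) = 21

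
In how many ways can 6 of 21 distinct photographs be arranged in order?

P(21,6) = 21!/(21-6)! = 21!/15!.

Final answer: P(21,6) = 39070080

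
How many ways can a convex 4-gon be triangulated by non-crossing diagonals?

This is a standard Catalan-number count: the answer is C_n. Here n = 4 - 2 = 2.
C_n = (2n)!/(n!(n+1)!), so C_{2} = 4!/(2! x 3!) = C(4,2)/3 = 6/3.

Final answer: C_{2} = 2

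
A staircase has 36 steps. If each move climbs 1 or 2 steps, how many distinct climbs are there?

Let f(n) count the ways. The last step is size 1 or 2, so f(n) = f(n-1) + f(n-2) with f(1)=1, f(2)=2.
Building up term by term: f(1)=1, f(2)=2, f(3)=3, f(4)=5, f(5)=8, f(6)=13, f(7)=21, f(8)=34, f(9)=55, f(10)=89, f(11)=144, f(12)=233, f(13)=377, f(14)=610, f(15)=987, f(16)=1597, f(17)=2584, f(18)=4181, f(19)=6765, f(20)=10946, f(21)=17711, f(22)=28657, f(23)=46368, f(24)=75025, f(25)=121393, f(26)=196418, f(27)=317811, f(28)=514229, f(29)=832040, f(30)=1346269, f(31)=2178309, f(32)=3524578, f(33)=5702887, f(34)=9227465, f(35)=14930352, f(36)=24157817.

Final answer: 24157817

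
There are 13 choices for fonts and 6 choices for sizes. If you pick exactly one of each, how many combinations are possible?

By the multiplication principle: 13 x 6.

Final answer: 78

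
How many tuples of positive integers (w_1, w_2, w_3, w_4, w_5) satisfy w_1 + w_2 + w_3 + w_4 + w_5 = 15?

Substitute w'_i = w_i - 1 (so w'_i >= 0). Then sum w'_i = 15 - 5 = 10.
Stars and bars: C(10+5-1, 5-1) = C(14,4).

Final answer: C(14,4) = 1001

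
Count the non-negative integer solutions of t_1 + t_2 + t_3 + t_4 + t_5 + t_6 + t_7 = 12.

Stars and bars with 12 stars and 6 bars:
C(12+7-1, 7-1) = C(18,6).

Final answer: C(18,6) = 18564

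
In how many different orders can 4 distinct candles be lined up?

The number of ways to arrange 4 distinct objects is 4!.

Final answer: 4! = 24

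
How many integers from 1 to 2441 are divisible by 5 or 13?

Multiples of 5: 488. Multiples of 13: 187. Of both (lcm=65): 37.
By inclusion-exclusion: 488 + 187 - 37.

Final answer: 638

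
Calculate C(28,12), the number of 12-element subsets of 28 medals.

C(28,12) = 28!/(12! x 16!).

Final answer: \binom{28}{12} = 30421755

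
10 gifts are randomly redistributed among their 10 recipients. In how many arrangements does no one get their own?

Derangements satisfy D(n) = (n-1)(D(n-1) + D(n-2)), starting from D(0)=1, D(1)=0.
D(2) = 1 x (0 + 1) = 1
D(3) = 2 x (1 + 0) = 2
D(4) = 3 x (2 + 1) = 9
D(5) = 4 x (9 + 2) = 44
D(6) = 5 x (44 + 9) = 265
D(7) = 6 x (265 + 44) = 1854
D(8) = 7 x (1854 + 265) = 14833
D(9) = 8 x (14833 + 1854) = 133496
D(10) = 9 x (D(9) + D(8)) = 9 x (133496 + 14833)

Final answer: D(10) = 1334961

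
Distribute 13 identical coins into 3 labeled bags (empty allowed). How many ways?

Stars and bars: C(n+k-1, k-1) = C(15,2).

Final answer: C(15,2) = 105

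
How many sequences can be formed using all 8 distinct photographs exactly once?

The number of ways to arrange 8 distinct objects is 8!.

Final answer: 8! = 40320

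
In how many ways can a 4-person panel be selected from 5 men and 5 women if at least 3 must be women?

Sum over valid woman counts:
C(5,3)C(5,1) = 50
C(5,4)C(5,0) = 5
Total: 50 + 5.

Final answer: 55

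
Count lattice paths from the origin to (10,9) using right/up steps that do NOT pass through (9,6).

Total paths to (10,9): C(19,9) = 92378.
Paths through (9,6): C(15,6) x C(4,3) = 20020.
Avoiding (9,6): 92378 - 20020.

Final answer: 72358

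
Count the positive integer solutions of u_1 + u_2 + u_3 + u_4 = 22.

Substitute u'_i = u_i - 1 (so u'_i >= 0). Then sum u'_i = 22 - 4 = 18.
Stars and bars: C(18+4-1, 4-1) = C(21,3).

Final answer: C(21,3) = 1330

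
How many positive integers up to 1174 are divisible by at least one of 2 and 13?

Multiples of 2: 587. Multiples of 13: 90. Of both (lcm=26): 45.
By inclusion-exclusion: 587 + 90 - 45.

Final answer: 632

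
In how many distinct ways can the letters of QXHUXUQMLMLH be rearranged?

Letters (H:2, L:2, M:2, Q:2, U:2, X:2). Total letters: 12.
Permutations = 12!/(2! x 2! x 2! x 2! x 2! x 2!).

Final answer: 7484400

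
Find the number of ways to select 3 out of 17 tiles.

C(17,3) = 17!/(3! x (17-3)!).

Final answer: C(17,3) = 680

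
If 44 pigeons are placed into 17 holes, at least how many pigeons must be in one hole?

By the pigeonhole principle: ceiling(44/17).

Final answer: 3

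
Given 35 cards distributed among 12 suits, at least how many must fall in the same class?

By pigeonhole with 35 objects and 12 categories: ceiling(35/12).

Final answer: 3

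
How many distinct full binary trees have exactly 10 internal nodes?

This is a standard Catalan-number count: the answer is C_n. Here n = 10.
C_n = C(2n,n) - C(2n,n+1), so C_{10} = C(20,10) - C(20,11) = 184756 - 167960.

Final answer: C_{10} = 16796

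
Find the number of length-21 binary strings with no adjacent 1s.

Let a(n) count valid strings. If the last bit is 0 the prefix is any valid string of length n-1; if it is 1 the string must end in 01 with a valid prefix of length n-2. So a(n) = a(n-1) + a(n-2), a(1)=2, a(2)=3.
Computing successive values: a(1)=2, a(2)=3, a(3)=5, a(4)=8, a(5)=13, a(6)=21, a(7)=34, a(8)=55, a(9)=89, a(10)=144, a(11)=233, a(12)=377, a(13)=610, a(14)=987, a(15)=1597, a(16)=2584, a(17)=4181, a(18)=6765, a(19)=10946, a(20)=17711, a(21)=28657.

Final answer: 28657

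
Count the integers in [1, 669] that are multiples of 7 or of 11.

Multiples of 7: 95. Multiples of 11: 60. Of both (lcm=77): 8.
By inclusion-exclusion: 95 + 60 - 8.

Final answer: 147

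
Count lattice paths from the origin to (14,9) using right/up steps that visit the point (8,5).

Paths (0,0)->(8,5): C(13,5) = 1287.
Paths (8,5)->(14,9): C(10,4) = 210.
By multiplication principle: 1287 x 210.

Final answer: 270270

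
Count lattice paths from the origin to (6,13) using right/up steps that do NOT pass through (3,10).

Total paths to (6,13): C(19,13) = 27132.
Paths through (3,10): C(13,10) x C(6,3) = 5720.
Avoiding (3,10): 27132 - 5720.

Final answer: 21412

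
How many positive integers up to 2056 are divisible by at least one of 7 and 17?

Multiples of 7: 293. Multiples of 17: 120. Of both (lcm=119): 17.
By inclusion-exclusion: 293 + 120 - 17.

Final answer: 396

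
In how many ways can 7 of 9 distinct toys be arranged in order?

P(9,7) = 9!/(9-7)! = 9!/2!.

Final answer: P(9,7) = 181440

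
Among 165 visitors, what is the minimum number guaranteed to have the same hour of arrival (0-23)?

There are 24 possible values for hour of arrival (0-23). With 165 visitors and 24 categories, by pigeonhole: ceiling(165/24).

Final answer: 7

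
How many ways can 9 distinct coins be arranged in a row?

The number of ways to arrange 9 distinct objects is 9!.

Final answer: 9! = 362880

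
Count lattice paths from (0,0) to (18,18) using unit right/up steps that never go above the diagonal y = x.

Total monotonic paths to (18,18): C(36,18) = 9075135300.
A path is bad iff it touches y = x + 1; reflecting its initial segment maps bad paths bijectively onto all paths to (17,19), of which there are C(36,19) = 8597496600.
Valid Dyck paths: 9075135300 - 8597496600.
(These counts are the Catalan numbers.)

Final answer: C_{18} = 477638700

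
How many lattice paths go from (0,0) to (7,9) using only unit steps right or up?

Each path has 7 right steps and 9 up steps in some order (16 steps total).
Choose which 9 of the 16 steps are up: C(16,9).

Final answer: C(16,9) = 11440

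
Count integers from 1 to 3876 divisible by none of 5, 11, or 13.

|div by 5|=775, |div by 11|=352, |div by 13|=298.
|div by 5&11|=70, |div by 5&13|=59, |div by 11&13|=27, |div by all|=5.
By inclusion-exclusion, divisible by at least one: 775+352+298-70-59-27+5 = 1274.
Not divisible by any: 3876 - 1274.

Final answer: 2602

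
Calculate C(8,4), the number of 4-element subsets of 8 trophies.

C(8,4) = 8!/(4! x (8-4)!).

Final answer: C(8,4) = 70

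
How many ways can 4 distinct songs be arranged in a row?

The number of ways to arrange 4 distinct objects is 4!.

Final answer: 4! = 24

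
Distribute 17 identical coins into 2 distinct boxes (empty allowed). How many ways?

Stars and bars: C(n+k-1, k-1) = C(18,1).

Final answer: C(18,1) = 18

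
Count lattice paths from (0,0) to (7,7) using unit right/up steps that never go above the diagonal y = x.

Total monotonic paths to (7,7): C(14,7) = 3432.
Reflecting each bad path at its first crossing gives a bijection with paths to (6,8): C(14,8) = 3003.
Valid Dyck paths: 3432 - 3003.
(Check: C(14,7) - C(14,8) = C(14,7)/8, the Catalan number C_{7}.)

Final answer: C_{7} = 429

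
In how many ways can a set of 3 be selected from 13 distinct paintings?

C(13,3) = 13!/(3! x (13-3)!).

Final answer: C(13,3) = 286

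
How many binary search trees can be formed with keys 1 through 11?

This is a standard Catalan-number count: the answer is C_n. Here n = 11.
C_n = C(2n,n) - C(2n,n+1), so C_{11} = C(22,11) - C(22,12) = 705432 - 646646.

Final answer: C_{11} = 58786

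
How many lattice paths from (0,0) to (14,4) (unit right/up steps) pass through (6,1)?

Paths (0,0)->(6,1): C(7,1) = 7.
Paths (6,1)->(14,4): C(11,3) = 165.
By multiplication principle: 7 x 165.

Final answer: 1155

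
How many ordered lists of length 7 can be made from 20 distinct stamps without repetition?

P(20,7) = 20!/(20-7)! = 20!/13!.

Final answer: P(20,7) = 390700800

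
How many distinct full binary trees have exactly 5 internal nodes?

This is a standard Catalan-number count: the answer is C_n. Here n = 5.
C_n = C(2n,n) - C(2n,n+1), so C_{5} = C(10,5) - C(10,6) = 252 - 210.

Final answer: C_{5} = 42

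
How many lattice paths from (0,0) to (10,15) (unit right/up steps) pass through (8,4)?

Paths (0,0)->(8,4): C(12,4) = 495.
Paths (8,4)->(10,15): C(13,11) = 78.
By multiplication principle: 495 x 78.

Final answer: 38610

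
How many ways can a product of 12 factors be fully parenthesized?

The structures are counted by the Catalan number C_n. Here n = 12 - 1 = 11.
C_n = (2n)!/(n!(n+1)!), so C_{11} = 22!/(11! x 12!) = C(22,11)/12 = 705432/12.

Final answer: C_{11} = 58786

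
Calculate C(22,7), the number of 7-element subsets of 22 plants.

C(22,7) = 22!/(7! x 15!).

Final answer: \binom{22}{7} = 170544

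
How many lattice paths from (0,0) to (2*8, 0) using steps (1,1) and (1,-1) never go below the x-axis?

Total monotonic paths to (8,8): C(16,8) = 12870.
By the reflection principle, paths that go above the diagonal number C(16,9) = 11440.
Valid Dyck paths: 12870 - 11440.
(Equivalently, C_{8} = C(16,8)/9 = 12870/9.)

Final answer: C_{8} = 1430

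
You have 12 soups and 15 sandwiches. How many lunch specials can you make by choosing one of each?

By the multiplication principle: 12 x 15.

Final answer: 180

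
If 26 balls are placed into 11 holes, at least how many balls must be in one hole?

By the pigeonhole principle: ceiling(26/11).

Final answer: 3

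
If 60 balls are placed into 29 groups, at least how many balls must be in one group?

By the pigeonhole principle: ceiling(60/29).

Final answer: 3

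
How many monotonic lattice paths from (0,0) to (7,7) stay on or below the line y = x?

Total monotonic paths to (7,7): C(14,7) = 3432.
A path is bad iff it touches y = x + 1; reflecting its initial segment maps bad paths bijectively onto all paths to (6,8), of which there are C(14,8) = 3003.
Valid Dyck paths: 3432 - 3003.
(These counts are the Catalan numbers.)

Final answer: C_{7} = 429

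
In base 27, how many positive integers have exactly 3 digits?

In base 27, the leading digit has 26 choices (1..26); each of the remaining 2 digits has 27 choices.
Total: 26 x 27^2.

Final answer: 18954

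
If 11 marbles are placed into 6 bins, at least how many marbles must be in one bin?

By the pigeonhole principle: ceiling(11/6).

Final answer: 2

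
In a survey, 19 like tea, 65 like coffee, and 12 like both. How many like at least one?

|A union B| = |A| + |B| - |A intersect B| = 19 + 65 - 12.

Final answer: 72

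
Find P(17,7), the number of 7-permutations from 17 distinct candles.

P(17,7) = 17!/(17-7)! = 17!/10!.

Final answer: P(17,7) = 98017920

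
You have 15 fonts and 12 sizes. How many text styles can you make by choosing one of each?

By the multiplication principle: 15 x 12.

Final answer: 180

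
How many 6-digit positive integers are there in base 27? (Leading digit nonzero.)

These are the integers in [27^5, 27^6), so the count is 27^6 - 27^5 = 26 x 27^5.

Final answer: 373071582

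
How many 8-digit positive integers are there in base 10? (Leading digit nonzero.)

Leading digit: 9 options (nonzero). Other 7 digit(s): 10 options each.
Total: 9 x 10^7.

Final answer: 90000000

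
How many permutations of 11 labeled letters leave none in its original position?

D(n) = (n-1)(D(n-1) + D(n-2)), D(0)=1, D(1)=0.
D(2) = 1 x (0 + 1) = 1
D(3) = 2 x (1 + 0) = 2
D(4) = 3 x (2 + 1) = 9
D(5) = 4 x (9 + 2) = 44
D(6) = 5 x (44 + 9) = 265
D(7) = 6 x (265 + 44) = 1854
D(8) = 7 x (1854 + 265) = 14833
D(9) = 8 x (14833 + 1854) = 133496
D(10) = 9 x (133496 + 14833) = 1334961
D(11) = 10 x (D(10) + D(9)) = 10 x (1334961 + 133496)

Final answer: D(11) = 14684570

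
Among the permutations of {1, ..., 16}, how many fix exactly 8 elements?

Choose which 8 elements are fixed: C(16,8) = 12870.
Derange the remaining 8 using D(j) = (j-1)(D(j-1) + D(j-2)), D(0)=1, D(1)=0: D(2)=1, D(3)=2, D(4)=9, D(5)=44, D(6)=265, D(7)=1854, D(8)=14833.
Total: 12870 x 14833.

Final answer: C(16,8) D(8) = 190900710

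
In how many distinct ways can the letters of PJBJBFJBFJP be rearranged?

Letters (B:3, F:2, J:4, P:2). Total letters: 11.
Permutations = 11!/(4! x 3! x 2! x 2!).

Final answer: 69300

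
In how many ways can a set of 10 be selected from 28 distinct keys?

C(28,10) = 28!/(10! x 18!).

Final answer: \binom{28}{10} = 13123110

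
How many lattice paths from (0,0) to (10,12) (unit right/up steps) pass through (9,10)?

Paths (0,0)->(9,10): C(19,10) = 92378.
Paths (9,10)->(10,12): C(3,2) = 3.
By multiplication principle: 92378 x 3.

Final answer: 277134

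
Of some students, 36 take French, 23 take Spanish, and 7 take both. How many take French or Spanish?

|A union B| = |A| + |B| - |A intersect B| = 36 + 23 - 7.

Final answer: 52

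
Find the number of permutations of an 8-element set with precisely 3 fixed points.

Choose which 3 elements are fixed: C(8,3) = 56.
Derange the remaining 5 using D(j) = (j-1)(D(j-1) + D(j-2)), D(0)=1, D(1)=0: D(2)=1, D(3)=2, D(4)=9, D(5)=44.
Total: 56 x 44.

Final answer: C(8,3) D(5) = 2464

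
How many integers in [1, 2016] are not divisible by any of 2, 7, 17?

|div by 2|=1008, |div by 7|=288, |div by 17|=118.
|div by 2&7|=144, |div by 2&17|=59, |div by 7&17|=16, |div by all|=8.
By inclusion-exclusion, divisible by at least one: 1008+288+118-144-59-16+8 = 1203.
Not divisible by any: 2016 - 1203.

Final answer: 813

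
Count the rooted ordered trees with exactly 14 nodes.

This is counted by the nth Catalan number C_n. Here n = 14 - 1 = 13.
C_n = C(2n,n) - C(2n,n+1), so C_{13} = C(26,13) - C(26,14) = 10400600 - 9657700.

Final answer: C_{13} = 742900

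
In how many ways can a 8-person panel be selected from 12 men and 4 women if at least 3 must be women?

Sum over valid woman counts:
C(4,3)C(12,5) = 3168
C(4,4)C(12,4) = 495
Total: 3168 + 495.

Final answer: 3663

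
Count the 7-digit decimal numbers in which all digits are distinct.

First digit: 9 (not 0). Second: 9 (not first). Third: 8, etc.
Total: 9 x 9 x 8 x 7 x 6 x 5 x 4.

Final answer: 544320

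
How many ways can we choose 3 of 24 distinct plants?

C(24,3) = 24!/(3! x (24-3)!).

Final answer: C(24,3) = 2024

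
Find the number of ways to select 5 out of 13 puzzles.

C(13,5) = 13!/(5! x (13-5)!).

Final answer: C(13,5) = 1287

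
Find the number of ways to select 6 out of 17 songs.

C(17,6) = 17!/(6! x 11!).

Final answer: \binom{17}{6} = 12376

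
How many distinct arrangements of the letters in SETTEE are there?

Letters (E:3, S:1, T:2). Total letters: 6.
Permutations = 6!/(3! x 2!).

Final answer: 60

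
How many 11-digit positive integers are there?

First digit: 9 choices (1-9). Each of the remaining 10 digits: 10 choices.
Total: 9 x 10^10.

Final answer: 90000000000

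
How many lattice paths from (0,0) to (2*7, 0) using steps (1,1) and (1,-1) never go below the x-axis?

Total monotonic paths to (7,7): C(14,7) = 3432.
By the reflection principle, paths that go above the diagonal number C(14,8) = 3003.
Valid Dyck paths: 3432 - 3003.
(This is the Catalan number C_{7}.)

Final answer: C_{7} = 429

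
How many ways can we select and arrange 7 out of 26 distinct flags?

P(26,7) = 26!/(26-7)! = 26!/19!.

Final answer: P(26,7) = 3315312000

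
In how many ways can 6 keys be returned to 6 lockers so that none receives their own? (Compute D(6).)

D(n) = (n-1)(D(n-1) + D(n-2)), D(0)=1, D(1)=0.
D(2) = 1 x (0 + 1) = 1
D(3) = 2 x (1 + 0) = 2
D(4) = 3 x (2 + 1) = 9
D(5) = 4 x (9 + 2) = 44
D(6) = 5 x (D(5) + D(4)) = 5 x (44 + 9)

Final answer: D(6) = 265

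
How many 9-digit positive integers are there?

The leading digit cannot be 0 (9 options); the other 8 digits can be anything (10 options each).
Total: 9 x 10^8.

Final answer: 900000000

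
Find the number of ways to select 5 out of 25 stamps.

C(25,5) = 25!/(5! x 20!).

Final answer: \binom{25}{5} = 53130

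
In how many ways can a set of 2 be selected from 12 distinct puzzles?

C(12,2) = 12!/(2! x (12-2)!).

Final answer: C(12,2) = 66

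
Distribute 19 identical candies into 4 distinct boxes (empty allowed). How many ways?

Stars and bars: C(n+k-1, k-1) = C(22,3).

Final answer: C(22,3) = 1540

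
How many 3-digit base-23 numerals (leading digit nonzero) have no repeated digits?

The leading digit has 22 choices (anything but zero); the next has 22 (anything but the first), then 21, and so on, one fewer each time.
Total: 22 x 22 x 21.

Final answer: 10164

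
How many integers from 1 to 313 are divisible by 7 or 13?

Multiples of 7: 44. Multiples of 13: 24. Of both (lcm=91): 3.
By inclusion-exclusion: 44 + 24 - 3.

Final answer: 65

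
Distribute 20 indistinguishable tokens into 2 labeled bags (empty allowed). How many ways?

Stars and bars: C(n+k-1, k-1) = C(21,1).

Final answer: C(21,1) = 21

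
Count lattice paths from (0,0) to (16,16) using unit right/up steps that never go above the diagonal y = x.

Total monotonic paths to (16,16): C(32,16) = 601080390.
By the reflection principle, paths that go above the diagonal number C(32,17) = 565722720.
Valid Dyck paths: 601080390 - 565722720.
(These counts are the Catalan numbers.)

Final answer: C_{16} = 35357670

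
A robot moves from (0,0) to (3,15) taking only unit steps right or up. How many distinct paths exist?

Each path has 3 right steps and 15 up steps in some order (18 steps total).
Choose which 15 of the 18 steps are up: C(18,15).

Final answer: C(18,15) = 816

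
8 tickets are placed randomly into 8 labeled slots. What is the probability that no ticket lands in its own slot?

Use the recurrence D(n) = (n-1)(D(n-1) + D(n-2)) with D(0)=1, D(1)=0.
Building up: D(2)=1, D(3)=2, D(4)=9, D(5)=44, D(6)=265, D(7)=1854, D(8)=14833.
Total arrangements: 8! = 40320.
Probability = D(8)/8! = 2119/5760.

Final answer: D(8)/8! = 14833/40320 = 0.367882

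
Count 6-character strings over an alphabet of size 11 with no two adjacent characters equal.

First character: 11 choices. Each subsequent: 10 choices (must differ from the previous one).
Total: 11 x 10^5.

Final answer: 11 x 10^{5} = 1100000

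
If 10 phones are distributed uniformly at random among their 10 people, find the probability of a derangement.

D(n) = (n-1)(D(n-1) + D(n-2)), D(0)=1, D(1)=0.
Building up: D(2)=1, D(3)=2, D(4)=9, D(5)=44, D(6)=265, D(7)=1854, D(8)=14833, D(9)=133496, D(10)=1334961.
Total arrangements: 10! = 3628800.
Probability = D(10)/10! = 16481/44800.

Final answer: D(10)/10! = 1334961/3628800 = 0.367879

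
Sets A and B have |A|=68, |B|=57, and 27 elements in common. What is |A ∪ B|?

|A union B| = |A| + |B| - |A intersect B| = 68 + 57 - 27.

Final answer: 98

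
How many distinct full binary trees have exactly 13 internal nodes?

This is counted by the nth Catalan number C_n. Here n = 13.
C_n = C(2n,n) - C(2n,n+1), so C_{13} = C(26,13) - C(26,14) = 10400600 - 9657700.

Final answer: C_{13} = 742900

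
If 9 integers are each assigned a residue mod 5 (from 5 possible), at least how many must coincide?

There are 5 possible values for residue mod 5. With 9 integers and 5 categories, by pigeonhole: ceiling(9/5).

Final answer: 2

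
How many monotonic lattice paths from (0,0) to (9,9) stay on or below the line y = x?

Total monotonic paths to (9,9): C(18,9) = 48620.
Reflecting each bad path at its first crossing gives a bijection with paths to (8,10): C(18,10) = 43758.
Valid Dyck paths: 48620 - 43758.
(Equivalently, C_{9} = C(18,9)/10 = 48620/10.)

Final answer: C_{9} = 4862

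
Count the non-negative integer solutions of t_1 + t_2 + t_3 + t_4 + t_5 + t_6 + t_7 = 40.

Stars and bars with 40 stars and 6 bars:
C(40+7-1, 7-1) = C(46,6).

Final answer: C(46,6) = 9366819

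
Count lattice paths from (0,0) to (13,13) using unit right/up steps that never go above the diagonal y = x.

Total monotonic paths to (13,13): C(26,13) = 10400600.
Reflecting each bad path at its first crossing gives a bijection with paths to (12,14): C(26,14) = 9657700.
Valid Dyck paths: 10400600 - 9657700.
(Equivalently, C_{13} = C(26,13)/14 = 10400600/14.)

Final answer: C_{13} = 742900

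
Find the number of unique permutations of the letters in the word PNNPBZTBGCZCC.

Letters (B:2, C:3, G:1, N:2, P:2, T:1, Z:2). Total letters: 13.
Permutations = 13!/(3! x 2! x 2! x 2! x 2!).

Final answer: 64864800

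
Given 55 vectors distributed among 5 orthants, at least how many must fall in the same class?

By pigeonhole with 55 objects and 5 categories: ceiling(55/5).

Final answer: 11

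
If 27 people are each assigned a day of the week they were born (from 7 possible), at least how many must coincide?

There are 7 possible values for day of the week they were born. With 27 people and 7 categories, by pigeonhole: ceiling(27/7).

Final answer: 4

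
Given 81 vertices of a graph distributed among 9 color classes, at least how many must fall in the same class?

By pigeonhole with 81 objects and 9 categories: ceiling(81/9).

Final answer: 9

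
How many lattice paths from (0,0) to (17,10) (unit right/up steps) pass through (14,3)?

Paths (0,0)->(14,3): C(17,3) = 680.
Paths (14,3)->(17,10): C(10,7) = 120.
By multiplication principle: 680 x 120.

Final answer: 81600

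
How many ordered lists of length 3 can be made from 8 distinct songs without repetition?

P(8,3) = 8!/(8-3)! = 8!/5!.

Final answer: P(8,3) = 336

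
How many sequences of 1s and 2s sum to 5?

Let f(n) be the number of climbs. Removing the last move (1 or 2 steps) gives f(n) = f(n-1) + f(n-2); base cases f(1)=1, f(2)=2.
Building up term by term: f(1)=1, f(2)=2, f(3)=3, f(4)=5, f(5)=8.

Final answer: 8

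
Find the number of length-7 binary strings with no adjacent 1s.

A valid string ends in 0 (append to any length-(n-1) valid string) or in 01 (append to any length-(n-2) valid string), so a(n) = a(n-1) + a(n-2) with a(1)=2, a(2)=3.
Computing successive values: a(1)=2, a(2)=3, a(3)=5, a(4)=8, a(5)=13, a(6)=21, a(7)=34.

Final answer: 34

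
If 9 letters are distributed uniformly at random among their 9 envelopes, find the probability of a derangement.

Derangements satisfy D(n) = (n-1)(D(n-1) + D(n-2)), starting from D(0)=1, D(1)=0.
Building up: D(2)=1, D(3)=2, D(4)=9, D(5)=44, D(6)=265, D(7)=1854, D(8)=14833, D(9)=133496.
Total arrangements: 9! = 362880.
Probability = D(9)/9! = 16687/45360.

Final answer: D(9)/9! = 133496/362880 = 0.367879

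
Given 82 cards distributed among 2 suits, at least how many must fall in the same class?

By pigeonhole with 82 objects and 2 categories: ceiling(82/2).

Final answer: 41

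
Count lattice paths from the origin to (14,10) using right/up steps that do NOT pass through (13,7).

Total paths to (14,10): C(24,10) = 1961256.
Paths through (13,7): C(20,7) x C(4,3) = 310080.
Avoiding (13,7): 1961256 - 310080.

Final answer: 1651176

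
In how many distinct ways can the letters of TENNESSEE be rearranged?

Letters (E:4, N:2, S:2, T:1). Total letters: 9.
Permutations = 9!/(4! x 2! x 2!).

Final answer: 3780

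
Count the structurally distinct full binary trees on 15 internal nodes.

The structures are counted by the Catalan number C_n. Here n = 15.
C_n = C(2n,n)/(n+1), so C_{15} = C(30,15)/16 = 155117520/16.

Final answer: C_{15} = 9694845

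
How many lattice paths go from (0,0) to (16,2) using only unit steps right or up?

Each path has 16 right steps and 2 up steps in some order (18 steps total).
Choose which 2 of the 18 steps are up: C(18,2).

Final answer: C(18,2) = 153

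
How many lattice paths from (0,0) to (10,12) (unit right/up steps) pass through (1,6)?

Paths (0,0)->(1,6): C(7,6) = 7.
Paths (1,6)->(10,12): C(15,6) = 5005.
By multiplication principle: 7 x 5005.

Final answer: 35035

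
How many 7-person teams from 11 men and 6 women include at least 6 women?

Sum over valid woman counts:
C(6,6)C(11,1).

Final answer: 11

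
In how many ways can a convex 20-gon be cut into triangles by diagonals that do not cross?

This is a standard Catalan-number count: the answer is C_n. Here n = 20 - 2 = 18.
Using C_0 = 1 and C_(k+1) = C_k x 2(2k+1)/(k+2), build up term by term: C_1=1, C_2=2, C_3=5, C_4=14, C_5=42, C_6=132, C_7=429, C_8=1430, C_9=4862, C_10=16796, C_11=58786, C_12=208012, C_13=742900, C_14=2674440, C_15=9694845, C_16=35357670, C_17=129644790, C_18=477638700.

Final answer: C_{18} = 477638700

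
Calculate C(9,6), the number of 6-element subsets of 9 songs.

C(9,6) = 9!/(6! x (9-6)!).

Final answer: C(9,6) = 84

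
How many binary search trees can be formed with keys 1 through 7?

This is a standard Catalan-number count: the answer is C_n. Here n = 7.
Using C_0 = 1 and C_(k+1) = C_k x 2(2k+1)/(k+2), build up term by term: C_1=1, C_2=2, C_3=5, C_4=14, C_5=42, C_6=132, C_7=429.

Final answer: C_{7} = 429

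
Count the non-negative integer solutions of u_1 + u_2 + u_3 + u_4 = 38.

Stars and bars with 38 stars and 3 bars:
C(38+4-1, 4-1) = C(41,3).

Final answer: C(41,3) = 10660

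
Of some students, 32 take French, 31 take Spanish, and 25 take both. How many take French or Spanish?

|A union B| = |A| + |B| - |A intersect B| = 32 + 31 - 25.

Final answer: 38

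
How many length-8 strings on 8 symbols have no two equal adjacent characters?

First character: 8 choices. Each subsequent: 7 choices (must differ from the previous one).
Total: 8 x 7^7.

Final answer: 8 x 7^{7} = 6588344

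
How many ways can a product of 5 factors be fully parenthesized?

This is a standard Catalan-number count: the answer is C_n. Here n = 5 - 1 = 4.
C_n = (2n)!/(n!(n+1)!), so C_{4} = 8!/(4! x 5!) = C(8,4)/5 = 70/5.

Final answer: C_{4} = 14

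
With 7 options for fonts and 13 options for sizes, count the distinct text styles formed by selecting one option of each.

By the multiplication principle: 7 x 13.

Final answer: 91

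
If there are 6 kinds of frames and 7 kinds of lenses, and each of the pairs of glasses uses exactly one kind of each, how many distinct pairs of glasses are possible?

By the multiplication principle: 6 x 7.

Final answer: 42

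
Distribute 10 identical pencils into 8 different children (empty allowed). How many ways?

Stars and bars: C(n+k-1, k-1) = C(17,7).

Final answer: C(17,7) = 19448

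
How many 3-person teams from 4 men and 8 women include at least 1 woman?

Sum over valid woman counts:
C(8,1)C(4,2) = 48
C(8,2)C(4,1) = 112
C(8,3)C(4,0) = 56
Total: 48 + 112 + 56.

Final answer: 216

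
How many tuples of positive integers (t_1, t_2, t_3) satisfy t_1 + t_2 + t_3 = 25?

Substitute t'_i = t_i - 1 (so t'_i >= 0). Then sum t'_i = 25 - 3 = 22.
Stars and bars: C(22+3-1, 3-1) = C(24,2).

Final answer: C(24,2) = 276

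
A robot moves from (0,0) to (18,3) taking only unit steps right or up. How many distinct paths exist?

Each path has 18 right steps and 3 up steps in some order (21 steps total).
Choose which 3 of the 21 steps are up: C(21,3).

Final answer: C(21,3) = 1330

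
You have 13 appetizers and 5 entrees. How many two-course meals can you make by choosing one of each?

By the multiplication principle: 13 x 5.

Final answer: 65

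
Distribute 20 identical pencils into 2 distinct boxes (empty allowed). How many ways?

Stars and bars: C(n+k-1, k-1) = C(21,1).

Final answer: C(21,1) = 21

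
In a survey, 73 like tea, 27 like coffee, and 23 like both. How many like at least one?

|A union B| = |A| + |B| - |A intersect B| = 73 + 27 - 23.

Final answer: 77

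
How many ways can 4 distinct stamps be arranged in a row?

The number of ways to arrange 4 distinct objects is 4!.

Final answer: 4! = 24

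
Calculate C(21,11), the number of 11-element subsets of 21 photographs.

C(21,11) = 21!/(11! x 10!).

Final answer: \binom{21}{11} = 352716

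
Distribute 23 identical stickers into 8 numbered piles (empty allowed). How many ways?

Stars and bars: C(n+k-1, k-1) = C(30,7).

Final answer: C(30,7) = 2035800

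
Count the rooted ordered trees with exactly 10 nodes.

The structures are counted by the Catalan number C_n. Here n = 10 - 1 = 9.
C_n = C(2n,n)/(n+1), so C_{9} = C(18,9)/10 = 48620/10.

Final answer: C_{9} = 4862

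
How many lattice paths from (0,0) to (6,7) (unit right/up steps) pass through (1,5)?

Paths (0,0)->(1,5): C(6,5) = 6.
Paths (1,5)->(6,7): C(7,2) = 21.
By multiplication principle: 6 x 21.

Final answer: 126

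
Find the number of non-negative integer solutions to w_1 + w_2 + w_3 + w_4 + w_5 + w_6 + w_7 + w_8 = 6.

Stars and bars with 6 stars and 7 bars:
C(6+8-1, 8-1) = C(13,7).

Final answer: C(13,7) = 1716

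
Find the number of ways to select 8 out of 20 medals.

C(20,8) = 20!/(8! x (20-8)!).

Final answer: C(20,8) = 125970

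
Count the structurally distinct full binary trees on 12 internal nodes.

This is counted by the nth Catalan number C_n. Here n = 12.
Using C_0 = 1 and C_(k+1) = C_k x 2(2k+1)/(k+2), build up term by term: C_1=1, C_2=2, C_3=5, C_4=14, C_5=42, C_6=132, C_7=429, C_8=1430, C_9=4862, C_10=16796, C_11=58786, C_12=208012.

Final answer: C_{12} = 208012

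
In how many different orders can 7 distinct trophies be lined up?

The number of ways to arrange 7 distinct objects is 7!.

Final answer: 7! = 5040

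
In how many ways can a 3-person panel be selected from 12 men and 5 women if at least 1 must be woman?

Sum over valid woman counts:
C(5,1)C(12,2) = 330
C(5,2)C(12,1) = 120
C(5,3)C(12,0) = 10
Total: 330 + 120 + 10.

Final answer: 460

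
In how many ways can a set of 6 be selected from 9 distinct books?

C(9,6) = 9!/(6! x 3!).

Final answer: \binom{9}{6} = 84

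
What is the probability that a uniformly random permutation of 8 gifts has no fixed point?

Derangements satisfy D(n) = (n-1)(D(n-1) + D(n-2)), starting from D(0)=1, D(1)=0.
Building up: D(2)=1, D(3)=2, D(4)=9, D(5)=44, D(6)=265, D(7)=1854, D(8)=14833.
Total arrangements: 8! = 40320.
Probability = D(8)/8! = 2119/5760.

Final answer: D(8)/8! = 14833/40320 = 0.367882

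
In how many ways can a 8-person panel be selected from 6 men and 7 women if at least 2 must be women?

Sum over valid woman counts:
C(7,2)C(6,6) = 21
C(7,3)C(6,5) = 210
C(7,4)C(6,4) = 525
C(7,5)C(6,3) = 420
C(7,6)C(6,2) = 105
C(7,7)C(6,1) = 6
Total: 21 + 210 + 525 + 420 + 105 + 6.

Final answer: 1287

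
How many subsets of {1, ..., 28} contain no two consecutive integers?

Let a(n) count such subsets of {1, ..., n}. Either n is excluded (a(n-1) ways) or n is included, forcing n-1 out (a(n-2) ways), so a(n) = a(n-1) + a(n-2) with a(1)=2, a(2)=3.
Building up term by term: a(1)=2, a(2)=3, a(3)=5, a(4)=8, a(5)=13, a(6)=21, a(7)=34, a(8)=55, a(9)=89, a(10)=144, a(11)=233, a(12)=377, a(13)=610, a(14)=987, a(15)=1597, a(16)=2584, a(17)=4181, a(18)=6765, a(19)=10946, a(20)=17711, a(21)=28657, a(22)=46368, a(23)=75025, a(24)=121393, a(25)=196418, a(26)=317811, a(27)=514229, a(28)=832040.

Final answer: 832040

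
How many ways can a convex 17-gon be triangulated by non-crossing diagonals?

This is counted by the nth Catalan number C_n. Here n = 17 - 2 = 15.
C_n = C(2n,n) - C(2n,n+1), so C_{15} = C(30,15) - C(30,16) = 155117520 - 145422675.

Final answer: C_{15} = 9694845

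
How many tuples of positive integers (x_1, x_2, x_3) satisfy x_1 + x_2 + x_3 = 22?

Substitute x'_i = x_i - 1 (so x'_i >= 0). Then sum x'_i = 22 - 3 = 19.
Stars and bars: C(19+3-1, 3-1) = C(21,2).

Final answer: C(21,2) = 210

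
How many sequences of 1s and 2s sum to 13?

Let f(n) count the ways. The last step is size 1 or 2, so f(n) = f(n-1) + f(n-2) with f(1)=1, f(2)=2.
Computing successive values: f(1)=1, f(2)=2, f(3)=3, f(4)=5, f(5)=8, f(6)=13, f(7)=21, f(8)=34, f(9)=55, f(10)=89, f(11)=144, f(12)=233, f(13)=377.

Final answer: 377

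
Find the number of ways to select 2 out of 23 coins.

C(23,2) = 23!/(2! x (23-2)!).

Final answer: C(23,2) = 253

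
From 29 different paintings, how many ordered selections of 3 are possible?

P(29,3) = 29!/(29-3)! = 29!/26!.

Final answer: P(29,3) = 21924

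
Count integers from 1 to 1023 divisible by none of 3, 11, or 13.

|div by 3|=341, |div by 11|=93, |div by 13|=78.
|div by 3&11|=31, |div by 3&13|=26, |div by 11&13|=7, |div by all|=2.
By inclusion-exclusion, divisible by at least one: 341+93+78-31-26-7+2 = 450.
Not divisible by any: 1023 - 450.

Final answer: 573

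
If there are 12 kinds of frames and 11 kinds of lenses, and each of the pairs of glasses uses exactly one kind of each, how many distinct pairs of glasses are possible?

By the multiplication principle: 12 x 11.

Final answer: 132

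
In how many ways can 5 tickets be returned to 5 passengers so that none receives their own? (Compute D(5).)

Derangements satisfy D(n) = (n-1)(D(n-1) + D(n-2)), starting from D(0)=1, D(1)=0.
D(2) = 1 x (0 + 1) = 1
D(3) = 2 x (1 + 0) = 2
D(4) = 3 x (2 + 1) = 9
D(5) = 4 x (D(4) + D(3)) = 4 x (9 + 2)

Final answer: D(5) = 44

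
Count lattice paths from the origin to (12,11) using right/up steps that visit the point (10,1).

Paths (0,0)->(10,1): C(11,1) = 11.
Paths (10,1)->(12,11): C(12,10) = 66.
By multiplication principle: 11 x 66.

Final answer: 726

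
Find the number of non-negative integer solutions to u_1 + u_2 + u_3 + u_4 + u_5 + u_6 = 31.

Stars and bars with 31 stars and 5 bars:
C(31+6-1, 6-1) = C(36,5).

Final answer: C(36,5) = 376992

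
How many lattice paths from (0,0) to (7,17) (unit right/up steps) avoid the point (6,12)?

Total paths to (7,17): C(24,17) = 346104.
Paths through (6,12): C(18,12) x C(6,5) = 111384.
Avoiding (6,12): 346104 - 111384.

Final answer: 234720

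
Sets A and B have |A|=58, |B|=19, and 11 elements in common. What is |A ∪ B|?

|A union B| = |A| + |B| - |A intersect B| = 58 + 19 - 11.

Final answer: 66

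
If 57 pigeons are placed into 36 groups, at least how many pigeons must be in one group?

By the pigeonhole principle: ceiling(57/36).

Final answer: 2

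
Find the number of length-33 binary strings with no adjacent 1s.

Classify by the final bit: ...0 gives a(n-1) strings, ...01 gives a(n-2) strings. Thus a(n) = a(n-1) + a(n-2) with a(1)=2, a(2)=3.
Building up term by term: a(1)=2, a(2)=3, a(3)=5, a(4)=8, a(5)=13, a(6)=21, a(7)=34, a(8)=55, a(9)=89, a(10)=144, a(11)=233, a(12)=377, a(13)=610, a(14)=987, a(15)=1597, a(16)=2584, a(17)=4181, a(18)=6765, a(19)=10946, a(20)=17711, a(21)=28657, a(22)=46368, a(23)=75025, a(24)=121393, a(25)=196418, a(26)=317811, a(27)=514229, a(28)=832040, a(29)=1346269, a(30)=2178309, a(31)=3524578, a(32)=5702887, a(33)=9227465.

Final answer: 9227465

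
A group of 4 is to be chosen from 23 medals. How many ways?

C(23,4) = 23!/(4! x (23-4)!).

Final answer: C(23,4) = 8855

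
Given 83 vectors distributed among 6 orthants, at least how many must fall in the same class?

By pigeonhole with 83 objects and 6 categories: ceiling(83/6).

Final answer: 14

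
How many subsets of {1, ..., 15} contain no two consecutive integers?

Condition on whether n belongs to the subset: if not, any valid subset of {1, ..., n-1} works (a(n-1)); if so, n-1 is excluded and the rest is a valid subset of {1, ..., n-2} (a(n-2)). Hence a(n) = a(n-1) + a(n-2), a(1)=2, a(2)=3.
Iterating the recurrence: a(1)=2, a(2)=3, a(3)=5, a(4)=8, a(5)=13, a(6)=21, a(7)=34, a(8)=55, a(9)=89, a(10)=144, a(11)=233, a(12)=377, a(13)=610, a(14)=987, a(15)=1597.

Final answer: 1597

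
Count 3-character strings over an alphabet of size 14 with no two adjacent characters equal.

First character: 14 choices. Each subsequent: 13 choices (must differ from the previous one).
Total: 14 x 13^2.

Final answer: 14 x 13^{2} = 2366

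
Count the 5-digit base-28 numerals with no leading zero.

These are the integers in [28^4, 28^5), so the count is 28^5 - 28^4 = 27 x 28^4.

Final answer: 16595712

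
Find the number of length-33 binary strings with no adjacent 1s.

A valid string ends in 0 (append to any length-(n-1) valid string) or in 01 (append to any length-(n-2) valid string), so a(n) = a(n-1) + a(n-2) with a(1)=2, a(2)=3.
Iterating the recurrence: a(1)=2, a(2)=3, a(3)=5, a(4)=8, a(5)=13, a(6)=21, a(7)=34, a(8)=55, a(9)=89, a(10)=144, a(11)=233, a(12)=377, a(13)=610, a(14)=987, a(15)=1597, a(16)=2584, a(17)=4181, a(18)=6765, a(19)=10946, a(20)=17711, a(21)=28657, a(22)=46368, a(23)=75025, a(24)=121393, a(25)=196418, a(26)=317811, a(27)=514229, a(28)=832040, a(29)=1346269, a(30)=2178309, a(31)=3524578, a(32)=5702887, a(33)=9227465.

Final answer: 9227465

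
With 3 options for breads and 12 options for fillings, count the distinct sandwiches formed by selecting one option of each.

By the multiplication principle: 3 x 12.

Final answer: 36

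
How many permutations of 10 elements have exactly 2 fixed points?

Choose which 2 elements are fixed: C(10,2) = 45.
Derange the remaining 8 using D(j) = (j-1)(D(j-1) + D(j-2)), D(0)=1, D(1)=0: D(2)=1, D(3)=2, D(4)=9, D(5)=44, D(6)=265, D(7)=1854, D(8)=14833.
Total: 45 x 14833.

Final answer: C(10,2) D(8) = 667485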